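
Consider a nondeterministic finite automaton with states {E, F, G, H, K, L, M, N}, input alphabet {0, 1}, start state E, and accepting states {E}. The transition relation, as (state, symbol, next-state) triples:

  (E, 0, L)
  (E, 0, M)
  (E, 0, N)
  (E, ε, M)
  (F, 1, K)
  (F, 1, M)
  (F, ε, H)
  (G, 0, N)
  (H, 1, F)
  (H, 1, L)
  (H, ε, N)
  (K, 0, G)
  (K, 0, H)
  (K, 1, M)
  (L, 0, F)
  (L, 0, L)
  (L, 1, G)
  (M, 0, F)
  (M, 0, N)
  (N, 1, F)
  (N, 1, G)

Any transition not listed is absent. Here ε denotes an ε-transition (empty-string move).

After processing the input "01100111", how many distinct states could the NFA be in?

7

Start: ε-closure({E}) = {E, M}.
Read '0': {E, M} → {F, H, L, M, N}.
Read '1': {F, H, L, M, N} → {F, G, H, K, L, M, N}.
Read '1': {F, G, H, K, L, M, N} → {F, G, H, K, L, M, N}.
Read '0': {F, G, H, K, L, M, N} → {F, G, H, L, N}.
Read '0': {F, G, H, L, N} → {F, H, L, N}.
Read '1': {F, H, L, N} → {F, G, H, K, L, M, N}.
Read '1': {F, G, H, K, L, M, N} → {F, G, H, K, L, M, N}.
Read '1': {F, G, H, K, L, M, N} → {F, G, H, K, L, M, N}.
That set has 7 states.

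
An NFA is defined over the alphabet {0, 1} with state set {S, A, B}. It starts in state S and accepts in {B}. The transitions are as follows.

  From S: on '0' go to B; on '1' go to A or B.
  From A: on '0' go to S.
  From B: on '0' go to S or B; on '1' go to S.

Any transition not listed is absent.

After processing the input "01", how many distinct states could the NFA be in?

Start in {S}.
Read '0': S→{B}; now {B}.
Read '1': B→{S}; now {S}.
That set has 1 state.

1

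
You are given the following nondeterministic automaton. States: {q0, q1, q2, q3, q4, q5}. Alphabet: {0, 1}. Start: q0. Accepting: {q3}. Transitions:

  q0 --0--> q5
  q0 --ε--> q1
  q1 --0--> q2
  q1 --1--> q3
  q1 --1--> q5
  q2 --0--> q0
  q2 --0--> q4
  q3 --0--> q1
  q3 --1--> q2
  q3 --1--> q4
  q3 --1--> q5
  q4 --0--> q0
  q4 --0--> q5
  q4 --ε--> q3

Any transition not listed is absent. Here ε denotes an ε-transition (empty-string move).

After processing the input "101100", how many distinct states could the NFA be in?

4

Start: ε-closure({q0}) = {q0, q1}.
Read '1': q0→∅, q1→{q3, q5}; now {q3, q5}.
Read '0': q3→{q1}, q5→∅; now {q1}.
Read '1': q1→{q3, q5}; now {q3, q5}.
Read '1': q3→{q2, q4, q5}, q5→∅; union {q2, q4, q5}; ε-closure = {q2, q3, q4, q5}.
Read '0': q2→{q0, q4}, q3→{q1}, q4→{q0, q5}, q5→∅; union {q0, q1, q4, q5}; ε-closure = {q0, q1, q3, q4, q5}.
Read '0': q0→{q5}, q1→{q2}, q3→{q1}, q4→{q0, q5}, q5→∅; now {q0, q1, q2, q5}.
That set has 4 states.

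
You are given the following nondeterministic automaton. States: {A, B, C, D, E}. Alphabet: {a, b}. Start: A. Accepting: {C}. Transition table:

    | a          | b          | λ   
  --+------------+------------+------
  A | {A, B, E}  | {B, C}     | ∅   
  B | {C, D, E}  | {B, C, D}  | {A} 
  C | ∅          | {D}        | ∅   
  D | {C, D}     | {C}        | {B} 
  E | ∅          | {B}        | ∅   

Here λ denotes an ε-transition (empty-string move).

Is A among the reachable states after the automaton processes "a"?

Yes

Start in {A}.
Read 'a': {A} → {A, B, E}.
State A is in {A, B, E}.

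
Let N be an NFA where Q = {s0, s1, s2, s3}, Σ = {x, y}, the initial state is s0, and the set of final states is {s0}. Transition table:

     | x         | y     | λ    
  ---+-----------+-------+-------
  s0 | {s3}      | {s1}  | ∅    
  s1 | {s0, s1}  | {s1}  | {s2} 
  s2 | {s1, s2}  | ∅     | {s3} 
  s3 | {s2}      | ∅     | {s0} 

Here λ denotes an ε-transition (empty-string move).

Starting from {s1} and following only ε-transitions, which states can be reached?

{s0, s1, s2, s3}

Begin with {s1}.
ε-move s1 → s2; add s2.
ε-move s2 → s3; add s3.
ε-move s3 → s0; add s0.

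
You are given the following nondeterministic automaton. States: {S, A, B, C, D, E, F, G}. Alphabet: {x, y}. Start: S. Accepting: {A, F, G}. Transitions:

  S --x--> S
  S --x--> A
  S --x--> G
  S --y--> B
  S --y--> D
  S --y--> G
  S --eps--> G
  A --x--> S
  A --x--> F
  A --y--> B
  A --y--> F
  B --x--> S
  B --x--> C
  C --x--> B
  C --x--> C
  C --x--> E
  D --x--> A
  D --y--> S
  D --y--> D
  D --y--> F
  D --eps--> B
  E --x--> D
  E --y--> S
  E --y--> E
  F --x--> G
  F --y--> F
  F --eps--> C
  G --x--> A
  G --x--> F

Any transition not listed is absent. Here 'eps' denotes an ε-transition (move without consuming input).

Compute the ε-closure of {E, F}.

{C, E, F}

Begin with {E, F}.
ε-move F → C; add C.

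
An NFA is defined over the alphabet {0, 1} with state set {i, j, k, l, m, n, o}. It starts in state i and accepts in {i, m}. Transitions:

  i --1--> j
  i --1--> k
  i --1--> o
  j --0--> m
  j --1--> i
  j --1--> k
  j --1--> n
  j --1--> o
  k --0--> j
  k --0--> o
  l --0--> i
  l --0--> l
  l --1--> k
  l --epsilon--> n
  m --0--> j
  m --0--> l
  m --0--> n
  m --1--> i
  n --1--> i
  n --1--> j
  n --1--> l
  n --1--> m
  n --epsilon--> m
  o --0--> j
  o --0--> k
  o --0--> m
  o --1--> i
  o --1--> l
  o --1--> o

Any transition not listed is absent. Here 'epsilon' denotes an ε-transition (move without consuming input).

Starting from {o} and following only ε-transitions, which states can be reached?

Begin with {o}.
No ε-moves leave this set, so the closure equals the set itself.

{o}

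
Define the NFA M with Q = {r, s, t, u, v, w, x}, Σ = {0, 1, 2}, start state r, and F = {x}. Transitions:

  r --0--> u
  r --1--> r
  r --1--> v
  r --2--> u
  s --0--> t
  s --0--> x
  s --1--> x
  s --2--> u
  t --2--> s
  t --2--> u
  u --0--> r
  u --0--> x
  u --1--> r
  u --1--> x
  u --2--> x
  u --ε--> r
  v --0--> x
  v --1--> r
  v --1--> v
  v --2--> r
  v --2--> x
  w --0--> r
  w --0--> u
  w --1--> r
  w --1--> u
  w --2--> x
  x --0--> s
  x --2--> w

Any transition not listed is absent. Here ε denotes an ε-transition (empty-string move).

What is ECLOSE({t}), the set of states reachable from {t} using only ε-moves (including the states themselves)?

{t}

Begin with {t}.
No ε-moves leave this set, so the closure equals the set itself.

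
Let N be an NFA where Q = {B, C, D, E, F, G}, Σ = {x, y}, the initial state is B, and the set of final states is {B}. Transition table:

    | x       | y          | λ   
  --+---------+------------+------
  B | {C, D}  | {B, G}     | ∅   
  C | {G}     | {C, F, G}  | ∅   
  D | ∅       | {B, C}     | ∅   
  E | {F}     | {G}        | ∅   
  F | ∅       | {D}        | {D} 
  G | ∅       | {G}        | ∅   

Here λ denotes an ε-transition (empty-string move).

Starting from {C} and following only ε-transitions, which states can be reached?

{C}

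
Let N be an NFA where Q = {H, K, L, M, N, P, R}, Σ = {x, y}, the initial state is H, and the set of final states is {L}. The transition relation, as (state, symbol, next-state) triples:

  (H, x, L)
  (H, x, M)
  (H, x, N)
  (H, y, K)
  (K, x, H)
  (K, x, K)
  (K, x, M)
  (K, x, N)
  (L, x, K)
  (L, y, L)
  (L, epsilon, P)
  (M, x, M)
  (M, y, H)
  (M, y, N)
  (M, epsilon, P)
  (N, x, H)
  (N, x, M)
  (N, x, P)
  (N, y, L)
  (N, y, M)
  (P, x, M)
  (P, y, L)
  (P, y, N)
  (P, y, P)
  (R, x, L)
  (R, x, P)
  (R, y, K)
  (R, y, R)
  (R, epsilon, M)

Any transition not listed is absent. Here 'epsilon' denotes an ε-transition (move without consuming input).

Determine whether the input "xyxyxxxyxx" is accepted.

Start in {H}.
Read 'x': {H} → {L, M, N, P}.
Read 'y': {L, M, N, P} → {H, L, M, N, P}.
Read 'x': {H, L, M, N, P} → {H, K, L, M, N, P}.
Read 'y': {H, K, L, M, N, P} → {H, K, L, M, N, P}.
Read 'x': {H, K, L, M, N, P} → {H, K, L, M, N, P}.
Read 'x': {H, K, L, M, N, P} → {H, K, L, M, N, P}.
Read 'x': {H, K, L, M, N, P} → {H, K, L, M, N, P}.
Read 'y': {H, K, L, M, N, P} → {H, K, L, M, N, P}.
Read 'x': {H, K, L, M, N, P} → {H, K, L, M, N, P}.
Read 'x': {H, K, L, M, N, P} → {H, K, L, M, N, P}.
The final set {H, K, L, M, N, P} contains the accepting state L.

Yes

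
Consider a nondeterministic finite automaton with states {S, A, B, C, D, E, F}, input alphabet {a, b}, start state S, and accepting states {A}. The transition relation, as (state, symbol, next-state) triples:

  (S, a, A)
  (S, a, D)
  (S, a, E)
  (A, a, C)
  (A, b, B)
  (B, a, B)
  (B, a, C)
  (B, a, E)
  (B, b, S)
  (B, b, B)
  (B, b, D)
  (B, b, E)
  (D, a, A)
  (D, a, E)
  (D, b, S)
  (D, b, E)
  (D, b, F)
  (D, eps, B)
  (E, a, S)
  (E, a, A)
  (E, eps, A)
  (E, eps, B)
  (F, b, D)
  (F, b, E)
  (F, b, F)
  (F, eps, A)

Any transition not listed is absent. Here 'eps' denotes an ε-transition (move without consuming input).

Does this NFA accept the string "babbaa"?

No

Start in {S}.
Read 'b': {S} → ∅.
The set is empty and remains empty for the remaining 5 symbols.
The final set ∅ contains no accepting state.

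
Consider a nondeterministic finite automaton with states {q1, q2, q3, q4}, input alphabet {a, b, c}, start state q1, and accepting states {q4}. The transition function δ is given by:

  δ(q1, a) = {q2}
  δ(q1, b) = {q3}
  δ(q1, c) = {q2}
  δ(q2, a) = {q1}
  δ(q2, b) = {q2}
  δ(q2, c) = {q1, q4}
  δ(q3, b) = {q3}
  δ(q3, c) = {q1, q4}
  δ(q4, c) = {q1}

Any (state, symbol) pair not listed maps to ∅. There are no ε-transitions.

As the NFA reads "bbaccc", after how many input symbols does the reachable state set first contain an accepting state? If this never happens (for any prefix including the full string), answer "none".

Start in {q1}.
Read 'b': q1→{q3}; now {q3}.
Read 'b': q3→{q3}; now {q3}.
Read 'a': q3→∅; now ∅.
The set is empty and remains empty for the remaining 3 symbols.
No reachable set along the way intersects F.

none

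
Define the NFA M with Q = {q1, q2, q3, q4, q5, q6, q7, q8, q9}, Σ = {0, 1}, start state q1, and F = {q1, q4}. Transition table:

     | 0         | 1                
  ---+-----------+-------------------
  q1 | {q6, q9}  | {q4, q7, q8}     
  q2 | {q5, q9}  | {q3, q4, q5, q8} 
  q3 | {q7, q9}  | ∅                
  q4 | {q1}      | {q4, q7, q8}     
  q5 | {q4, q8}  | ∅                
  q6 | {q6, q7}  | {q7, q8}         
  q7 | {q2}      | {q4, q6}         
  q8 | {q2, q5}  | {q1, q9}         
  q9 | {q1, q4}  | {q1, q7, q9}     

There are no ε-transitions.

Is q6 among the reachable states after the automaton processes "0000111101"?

Start in {q1}.
Read '0': q1→{q6, q9}; now {q6, q9}.
Read '0': q6→{q6, q7}, q9→{q1, q4}; now {q1, q4, q6, q7}.
Read '0': q1→{q6, q9}, q4→{q1}, q6→{q6, q7}, q7→{q2}; now {q1, q2, q6, q7, q9}.
Read '0': q1→{q6, q9}, q2→{q5, q9}, q6→{q6, q7}, q7→{q2}, q9→{q1, q4}; now {q1, q2, q4, q5, q6, q7, q9}.
Read '1': q1→{q4, q7, q8}, q2→{q3, q4, q5, q8}, q4→{q4, q7, q8}, q5→∅, q6→{q7, q8}, q7→{q4, q6}, q9→{q1, q7, q9}; now {q1, q3, q4, q5, q6, q7, q8, q9}.
Read '1': q1→{q4, q7, q8}, q3→∅, q4→{q4, q7, q8}, q5→∅, q6→{q7, q8}, q7→{q4, q6}, q8→{q1, q9}, q9→{q1, q7, q9}; now {q1, q4, q6, q7, q8, q9}.
Read '1': q1→{q4, q7, q8}, q4→{q4, q7, q8}, q6→{q7, q8}, q7→{q4, q6}, q8→{q1, q9}, q9→{q1, q7, q9}; now {q1, q4, q6, q7, q8, q9}.
Read '1': q1→{q4, q7, q8}, q4→{q4, q7, q8}, q6→{q7, q8}, q7→{q4, q6}, q8→{q1, q9}, q9→{q1, q7, q9}; now {q1, q4, q6, q7, q8, q9}.
Read '0': q1→{q6, q9}, q4→{q1}, q6→{q6, q7}, q7→{q2}, q8→{q2, q5}, q9→{q1, q4}; now {q1, q2, q4, q5, q6, q7, q9}.
Read '1': q1→{q4, q7, q8}, q2→{q3, q4, q5, q8}, q4→{q4, q7, q8}, q5→∅, q6→{q7, q8}, q7→{q4, q6}, q9→{q1, q7, q9}; now {q1, q3, q4, q5, q6, q7, q8, q9}.
State q6 is in {q1, q3, q4, q5, q6, q7, q8, q9}.

Yes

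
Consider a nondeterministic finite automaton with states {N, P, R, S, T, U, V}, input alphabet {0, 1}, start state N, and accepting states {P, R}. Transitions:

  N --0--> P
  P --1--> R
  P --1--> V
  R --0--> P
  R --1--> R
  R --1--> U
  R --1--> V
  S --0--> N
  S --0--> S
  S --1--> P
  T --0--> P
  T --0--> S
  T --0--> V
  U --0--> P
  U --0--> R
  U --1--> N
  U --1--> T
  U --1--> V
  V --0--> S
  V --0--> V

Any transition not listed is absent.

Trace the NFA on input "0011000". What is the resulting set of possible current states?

∅

Start in {N}.
Read '0': {N} → {P}.
Read '0': {P} → ∅.
The set is empty and remains empty for the remaining 5 symbols.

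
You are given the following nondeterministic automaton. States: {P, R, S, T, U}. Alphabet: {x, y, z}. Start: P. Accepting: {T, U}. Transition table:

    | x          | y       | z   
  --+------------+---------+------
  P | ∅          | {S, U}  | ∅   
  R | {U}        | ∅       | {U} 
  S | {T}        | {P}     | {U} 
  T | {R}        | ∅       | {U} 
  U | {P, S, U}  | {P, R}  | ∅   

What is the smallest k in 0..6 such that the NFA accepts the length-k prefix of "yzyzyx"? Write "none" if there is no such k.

1

Start in {P}.
Read 'y': {P} → {S, U}.
None of the earlier sets intersect F, but {S, U} does.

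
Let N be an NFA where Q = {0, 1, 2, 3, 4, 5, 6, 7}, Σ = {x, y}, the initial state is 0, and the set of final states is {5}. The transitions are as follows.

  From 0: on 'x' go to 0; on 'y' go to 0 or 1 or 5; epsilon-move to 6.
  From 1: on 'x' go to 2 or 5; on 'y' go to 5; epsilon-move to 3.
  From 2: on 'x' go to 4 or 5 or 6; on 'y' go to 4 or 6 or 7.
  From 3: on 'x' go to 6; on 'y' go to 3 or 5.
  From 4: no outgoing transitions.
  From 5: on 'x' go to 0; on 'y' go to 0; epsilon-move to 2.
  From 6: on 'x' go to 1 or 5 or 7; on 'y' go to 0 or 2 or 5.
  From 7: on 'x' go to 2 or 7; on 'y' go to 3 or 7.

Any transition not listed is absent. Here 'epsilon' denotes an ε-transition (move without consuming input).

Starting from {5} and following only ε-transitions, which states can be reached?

Begin with {5}.
ε-move 5 → 2; add 2.

{2, 5}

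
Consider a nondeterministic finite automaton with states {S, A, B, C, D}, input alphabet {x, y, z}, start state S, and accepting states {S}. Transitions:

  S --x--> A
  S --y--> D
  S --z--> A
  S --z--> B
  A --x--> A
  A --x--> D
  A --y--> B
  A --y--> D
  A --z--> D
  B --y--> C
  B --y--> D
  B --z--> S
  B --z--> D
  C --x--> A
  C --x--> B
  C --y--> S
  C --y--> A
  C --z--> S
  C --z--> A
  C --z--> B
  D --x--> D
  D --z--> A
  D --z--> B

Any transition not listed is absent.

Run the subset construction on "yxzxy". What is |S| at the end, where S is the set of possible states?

Start in {S}.
Read 'y': {S} → {D}.
Read 'x': {D} → {D}.
Read 'z': {D} → {A, B}.
Read 'x': {A, B} → {A, D}.
Read 'y': {A, D} → {B, D}.
That set has 2 states.

2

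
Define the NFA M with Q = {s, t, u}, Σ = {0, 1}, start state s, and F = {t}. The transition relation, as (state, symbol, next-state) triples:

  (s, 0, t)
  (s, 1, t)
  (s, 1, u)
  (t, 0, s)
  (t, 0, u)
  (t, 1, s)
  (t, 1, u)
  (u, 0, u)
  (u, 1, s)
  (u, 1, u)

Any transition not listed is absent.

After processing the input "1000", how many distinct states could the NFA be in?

2

Start in {s}.
Read '1': s→{t, u}; now {t, u}.
Read '0': t→{s, u}, u→{u}; now {s, u}.
Read '0': s→{t}, u→{u}; now {t, u}.
Read '0': t→{s, u}, u→{u}; now {s, u}.
That set has 2 states.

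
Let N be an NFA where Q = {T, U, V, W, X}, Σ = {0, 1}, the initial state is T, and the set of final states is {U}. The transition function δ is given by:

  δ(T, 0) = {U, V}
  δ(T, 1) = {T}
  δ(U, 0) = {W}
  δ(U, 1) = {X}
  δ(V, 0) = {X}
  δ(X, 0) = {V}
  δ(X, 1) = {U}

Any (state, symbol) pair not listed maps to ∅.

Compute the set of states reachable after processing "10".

Start in {T}.
Read '1': {T} → {T}.
Read '0': {T} → {U, V}.

{U, V}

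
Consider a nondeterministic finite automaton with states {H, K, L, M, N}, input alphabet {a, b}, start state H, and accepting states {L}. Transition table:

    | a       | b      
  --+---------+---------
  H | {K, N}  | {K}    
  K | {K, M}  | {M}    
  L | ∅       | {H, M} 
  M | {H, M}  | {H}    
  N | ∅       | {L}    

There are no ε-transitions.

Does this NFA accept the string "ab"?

Start in {H}.
Read 'a': {H} → {K, N}.
Read 'b': {K, N} → {L, M}.
The final set {L, M} contains the accepting state L.

Yes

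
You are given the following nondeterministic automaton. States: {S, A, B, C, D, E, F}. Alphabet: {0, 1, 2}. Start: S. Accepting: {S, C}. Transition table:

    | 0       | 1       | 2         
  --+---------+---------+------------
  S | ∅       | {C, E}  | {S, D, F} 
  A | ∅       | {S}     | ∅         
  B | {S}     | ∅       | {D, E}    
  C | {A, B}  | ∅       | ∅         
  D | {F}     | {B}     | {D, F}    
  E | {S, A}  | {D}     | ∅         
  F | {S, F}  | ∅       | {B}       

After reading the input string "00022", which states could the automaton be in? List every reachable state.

∅

Start in {S}.
Read '0': S→∅; now ∅.
The set is empty and remains empty for the remaining 4 symbols.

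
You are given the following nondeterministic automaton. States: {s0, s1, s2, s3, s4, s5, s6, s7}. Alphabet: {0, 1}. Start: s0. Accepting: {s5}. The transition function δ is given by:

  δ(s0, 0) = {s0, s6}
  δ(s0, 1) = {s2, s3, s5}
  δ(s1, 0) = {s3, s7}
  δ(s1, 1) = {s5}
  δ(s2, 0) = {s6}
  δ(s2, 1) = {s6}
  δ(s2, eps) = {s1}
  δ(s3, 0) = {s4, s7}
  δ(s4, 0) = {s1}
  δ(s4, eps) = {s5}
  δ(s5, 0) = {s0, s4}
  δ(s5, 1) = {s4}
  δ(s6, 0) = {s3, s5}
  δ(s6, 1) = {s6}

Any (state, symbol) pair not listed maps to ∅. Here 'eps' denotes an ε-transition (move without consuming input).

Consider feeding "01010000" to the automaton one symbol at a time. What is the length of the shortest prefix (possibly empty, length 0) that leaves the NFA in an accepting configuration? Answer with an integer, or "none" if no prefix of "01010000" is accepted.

2

Start in {s0}.
Read '0': s0→{s0, s6}; now {s0, s6}.
Read '1': s0→{s2, s3, s5}, s6→{s6}; union {s2, s3, s5, s6}; ε-closure = {s1, s2, s3, s5, s6}.
None of the earlier sets intersect F, but {s1, s2, s3, s5, s6} does.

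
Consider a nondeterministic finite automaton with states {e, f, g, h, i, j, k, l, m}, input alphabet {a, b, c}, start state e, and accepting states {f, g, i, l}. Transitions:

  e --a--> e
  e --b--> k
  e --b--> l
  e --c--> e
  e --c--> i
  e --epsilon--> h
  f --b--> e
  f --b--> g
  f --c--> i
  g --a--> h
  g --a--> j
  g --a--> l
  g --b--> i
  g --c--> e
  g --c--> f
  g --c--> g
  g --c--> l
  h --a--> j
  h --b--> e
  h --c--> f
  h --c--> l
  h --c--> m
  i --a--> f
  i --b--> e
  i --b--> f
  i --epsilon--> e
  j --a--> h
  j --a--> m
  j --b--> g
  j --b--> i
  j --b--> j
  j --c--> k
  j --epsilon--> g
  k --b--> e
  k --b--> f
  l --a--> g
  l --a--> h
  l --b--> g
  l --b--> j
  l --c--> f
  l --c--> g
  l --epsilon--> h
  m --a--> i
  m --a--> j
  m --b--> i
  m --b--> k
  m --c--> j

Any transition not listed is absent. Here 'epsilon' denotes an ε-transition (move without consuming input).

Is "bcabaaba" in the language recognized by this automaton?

Yes

Start: ε-closure({e}) = {e, h}.
Read 'b': {e, h} → {e, h, k, l}.
Read 'c': {e, h, k, l} → {e, f, g, h, i, l, m}.
Read 'a': {e, f, g, h, i, l, m} → {e, f, g, h, i, j, l}.
Read 'b': {e, f, g, h, i, j, l} → {e, f, g, h, i, j, k, l}.
Read 'a': {e, f, g, h, i, j, k, l} → {e, f, g, h, j, l, m}.
Read 'a': {e, f, g, h, j, l, m} → {e, g, h, i, j, l, m}.
Read 'b': {e, g, h, i, j, l, m} → {e, f, g, h, i, j, k, l}.
Read 'a': {e, f, g, h, i, j, k, l} → {e, f, g, h, j, l, m}.
The final set {e, f, g, h, j, l, m} contains the accepting states f, g, l.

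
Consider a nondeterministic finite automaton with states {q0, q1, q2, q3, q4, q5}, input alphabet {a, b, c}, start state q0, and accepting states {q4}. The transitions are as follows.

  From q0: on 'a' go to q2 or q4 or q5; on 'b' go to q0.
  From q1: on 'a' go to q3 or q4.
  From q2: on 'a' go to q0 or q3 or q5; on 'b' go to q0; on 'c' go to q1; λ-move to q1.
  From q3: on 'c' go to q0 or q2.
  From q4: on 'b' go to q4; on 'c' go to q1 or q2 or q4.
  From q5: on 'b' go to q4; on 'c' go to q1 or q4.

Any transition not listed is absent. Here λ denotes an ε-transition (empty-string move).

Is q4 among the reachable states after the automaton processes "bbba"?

Yes

Start in {q0}.
Read 'b': q0→{q0}; now {q0}.
Read 'b': q0→{q0}; now {q0}.
Read 'b': q0→{q0}; now {q0}.
Read 'a': q0→{q2, q4, q5}; union {q2, q4, q5}; ε-closure = {q1, q2, q4, q5}.
State q4 is in {q1, q2, q4, q5}.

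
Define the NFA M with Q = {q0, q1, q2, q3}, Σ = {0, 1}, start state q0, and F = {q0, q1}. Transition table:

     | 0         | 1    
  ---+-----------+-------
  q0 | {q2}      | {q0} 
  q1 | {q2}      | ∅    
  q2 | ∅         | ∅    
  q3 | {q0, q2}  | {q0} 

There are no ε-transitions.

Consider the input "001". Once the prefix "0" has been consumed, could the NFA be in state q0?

Start in {q0}.
Read '0': q0→{q2}; now {q2}.
State q0 is not in {q2}.

No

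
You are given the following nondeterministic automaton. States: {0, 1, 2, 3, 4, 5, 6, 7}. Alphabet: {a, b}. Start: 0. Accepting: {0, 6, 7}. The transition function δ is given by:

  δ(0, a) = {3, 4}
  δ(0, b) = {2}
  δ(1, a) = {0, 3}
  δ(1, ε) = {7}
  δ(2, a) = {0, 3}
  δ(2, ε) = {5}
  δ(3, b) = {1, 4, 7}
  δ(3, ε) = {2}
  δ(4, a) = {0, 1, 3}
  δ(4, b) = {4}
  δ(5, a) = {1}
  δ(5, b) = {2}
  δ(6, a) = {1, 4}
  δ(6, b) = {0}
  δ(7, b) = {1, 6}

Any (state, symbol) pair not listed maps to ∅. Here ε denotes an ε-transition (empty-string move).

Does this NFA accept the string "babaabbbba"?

Yes

Start in {0}.
Read 'b': {0} → {2, 5}.
Read 'a': {2, 5} → {0, 1, 2, 3, 5, 7}.
Read 'b': {0, 1, 2, 3, 5, 7} → {1, 2, 4, 5, 6, 7}.
Read 'a': {1, 2, 4, 5, 6, 7} → {0, 1, 2, 3, 4, 5, 7}.
Read 'a': {0, 1, 2, 3, 4, 5, 7} → {0, 1, 2, 3, 4, 5, 7}.
Read 'b': {0, 1, 2, 3, 4, 5, 7} → {1, 2, 4, 5, 6, 7}.
Read 'b': {1, 2, 4, 5, 6, 7} → {0, 1, 2, 4, 5, 6, 7}.
Read 'b': {0, 1, 2, 4, 5, 6, 7} → {0, 1, 2, 4, 5, 6, 7}.
Read 'b': {0, 1, 2, 4, 5, 6, 7} → {0, 1, 2, 4, 5, 6, 7}.
Read 'a': {0, 1, 2, 4, 5, 6, 7} → {0, 1, 2, 3, 4, 5, 7}.
The final set {0, 1, 2, 3, 4, 5, 7} contains the accepting states 0, 7.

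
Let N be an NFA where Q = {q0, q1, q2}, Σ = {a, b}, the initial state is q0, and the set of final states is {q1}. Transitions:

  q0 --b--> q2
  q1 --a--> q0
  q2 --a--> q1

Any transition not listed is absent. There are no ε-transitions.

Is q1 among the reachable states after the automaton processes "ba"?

Start in {q0}.
Read 'b': q0→{q2}; now {q2}.
Read 'a': q2→{q1}; now {q1}.
State q1 is in {q1}.

Yes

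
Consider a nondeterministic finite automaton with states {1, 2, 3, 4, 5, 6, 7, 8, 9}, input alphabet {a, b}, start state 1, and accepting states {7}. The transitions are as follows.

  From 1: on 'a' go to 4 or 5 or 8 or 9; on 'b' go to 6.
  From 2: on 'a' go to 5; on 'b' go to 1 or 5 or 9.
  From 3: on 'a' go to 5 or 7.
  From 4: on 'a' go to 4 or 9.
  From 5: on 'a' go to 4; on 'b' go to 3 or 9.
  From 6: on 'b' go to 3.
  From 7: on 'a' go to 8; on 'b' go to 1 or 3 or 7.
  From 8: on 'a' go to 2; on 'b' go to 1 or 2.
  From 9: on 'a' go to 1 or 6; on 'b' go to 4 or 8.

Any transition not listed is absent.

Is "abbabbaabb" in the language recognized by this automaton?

No

Start in {1}.
Read 'a': {1} → {4, 5, 8, 9}.
Read 'b': {4, 5, 8, 9} → {1, 2, 3, 4, 8, 9}.
Read 'b': {1, 2, 3, 4, 8, 9} → {1, 2, 4, 5, 6, 8, 9}.
Read 'a': {1, 2, 4, 5, 6, 8, 9} → {1, 2, 4, 5, 6, 8, 9}.
Read 'b': {1, 2, 4, 5, 6, 8, 9} → {1, 2, 3, 4, 5, 6, 8, 9}.
Read 'b': {1, 2, 3, 4, 5, 6, 8, 9} → {1, 2, 3, 4, 5, 6, 8, 9}.
Read 'a': {1, 2, 3, 4, 5, 6, 8, 9} → {1, 2, 4, 5, 6, 7, 8, 9}.
Read 'a': {1, 2, 4, 5, 6, 7, 8, 9} → {1, 2, 4, 5, 6, 8, 9}.
Read 'b': {1, 2, 4, 5, 6, 8, 9} → {1, 2, 3, 4, 5, 6, 8, 9}.
Read 'b': {1, 2, 3, 4, 5, 6, 8, 9} → {1, 2, 3, 4, 5, 6, 8, 9}.
The final set {1, 2, 3, 4, 5, 6, 8, 9} contains no accepting state.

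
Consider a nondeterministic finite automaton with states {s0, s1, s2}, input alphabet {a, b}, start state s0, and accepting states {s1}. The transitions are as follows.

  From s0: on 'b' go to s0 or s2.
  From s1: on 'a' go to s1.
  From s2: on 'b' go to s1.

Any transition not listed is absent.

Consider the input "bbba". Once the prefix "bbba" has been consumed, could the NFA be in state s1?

Start in {s0}.
Read 'b': s0→{s0, s2}; now {s0, s2}.
Read 'b': s0→{s0, s2}, s2→{s1}; now {s0, s1, s2}.
Read 'b': s0→{s0, s2}, s1→∅, s2→{s1}; now {s0, s1, s2}.
Read 'a': s0→∅, s1→{s1}, s2→∅; now {s1}.
State s1 is in {s1}.

Yes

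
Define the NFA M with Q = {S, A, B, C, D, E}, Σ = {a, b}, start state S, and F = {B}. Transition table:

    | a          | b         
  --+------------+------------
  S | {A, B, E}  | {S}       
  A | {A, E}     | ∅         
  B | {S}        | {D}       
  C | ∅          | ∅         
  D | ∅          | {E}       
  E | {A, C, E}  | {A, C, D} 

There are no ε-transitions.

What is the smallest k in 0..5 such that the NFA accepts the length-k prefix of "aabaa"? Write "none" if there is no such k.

Start in {S}.
Read 'a': S→{A, B, E}; now {A, B, E}.
None of the earlier sets intersect F, but {A, B, E} does.

1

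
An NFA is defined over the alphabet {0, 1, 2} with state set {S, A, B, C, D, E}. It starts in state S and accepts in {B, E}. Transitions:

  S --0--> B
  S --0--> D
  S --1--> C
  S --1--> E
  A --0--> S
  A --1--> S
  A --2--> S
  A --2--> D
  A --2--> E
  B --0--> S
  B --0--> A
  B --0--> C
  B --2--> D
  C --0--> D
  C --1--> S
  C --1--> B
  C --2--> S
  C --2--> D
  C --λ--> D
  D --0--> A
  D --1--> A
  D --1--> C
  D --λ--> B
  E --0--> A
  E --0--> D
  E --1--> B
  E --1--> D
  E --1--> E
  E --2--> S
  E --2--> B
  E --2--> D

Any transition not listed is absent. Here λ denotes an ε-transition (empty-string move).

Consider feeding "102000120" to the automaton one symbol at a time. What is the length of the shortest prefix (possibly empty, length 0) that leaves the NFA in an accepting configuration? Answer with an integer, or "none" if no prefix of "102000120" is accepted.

Start in {S}.
Read '1': {S} → {B, C, D, E}.
None of the earlier sets intersect F, but {B, C, D, E} does.

1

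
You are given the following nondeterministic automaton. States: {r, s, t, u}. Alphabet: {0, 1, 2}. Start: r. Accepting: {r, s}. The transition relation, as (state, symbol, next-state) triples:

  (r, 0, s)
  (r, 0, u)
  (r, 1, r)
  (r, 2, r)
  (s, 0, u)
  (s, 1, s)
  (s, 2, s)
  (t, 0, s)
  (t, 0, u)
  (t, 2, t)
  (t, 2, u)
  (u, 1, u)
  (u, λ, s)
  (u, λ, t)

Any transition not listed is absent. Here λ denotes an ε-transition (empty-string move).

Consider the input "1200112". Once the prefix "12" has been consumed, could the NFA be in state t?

No

Start in {r}.
Read '1': {r} → {r}.
Read '2': {r} → {r}.
State t is not in {r}.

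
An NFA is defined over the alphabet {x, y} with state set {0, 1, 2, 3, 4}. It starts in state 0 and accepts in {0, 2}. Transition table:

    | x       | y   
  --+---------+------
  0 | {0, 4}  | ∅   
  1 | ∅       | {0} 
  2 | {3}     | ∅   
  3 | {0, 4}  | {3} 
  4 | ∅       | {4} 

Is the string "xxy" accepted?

Start in {0}.
Read 'x': 0→{0, 4}; now {0, 4}.
Read 'x': 0→{0, 4}, 4→∅; now {0, 4}.
Read 'y': 0→∅, 4→{4}; now {4}.
The final set {4} contains no accepting state.

No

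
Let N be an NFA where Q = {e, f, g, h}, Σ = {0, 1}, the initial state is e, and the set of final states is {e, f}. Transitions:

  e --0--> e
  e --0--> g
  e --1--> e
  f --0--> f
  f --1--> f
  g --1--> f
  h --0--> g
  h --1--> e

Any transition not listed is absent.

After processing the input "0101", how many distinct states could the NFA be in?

Start in {e}.
Read '0': e→{e, g}; now {e, g}.
Read '1': e→{e}, g→{f}; now {e, f}.
Read '0': e→{e, g}, f→{f}; now {e, f, g}.
Read '1': e→{e}, f→{f}, g→{f}; now {e, f}.
That set has 2 states.

2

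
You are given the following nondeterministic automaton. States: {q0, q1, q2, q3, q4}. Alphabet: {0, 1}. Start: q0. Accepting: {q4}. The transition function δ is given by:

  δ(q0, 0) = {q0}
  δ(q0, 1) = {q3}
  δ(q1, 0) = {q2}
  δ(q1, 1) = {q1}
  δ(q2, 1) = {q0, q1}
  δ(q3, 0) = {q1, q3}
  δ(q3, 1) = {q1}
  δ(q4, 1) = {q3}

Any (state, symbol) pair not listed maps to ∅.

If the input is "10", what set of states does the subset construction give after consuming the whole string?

{q1, q3}

Start in {q0}.
Read '1': {q0} → {q3}.
Read '0': {q3} → {q1, q3}.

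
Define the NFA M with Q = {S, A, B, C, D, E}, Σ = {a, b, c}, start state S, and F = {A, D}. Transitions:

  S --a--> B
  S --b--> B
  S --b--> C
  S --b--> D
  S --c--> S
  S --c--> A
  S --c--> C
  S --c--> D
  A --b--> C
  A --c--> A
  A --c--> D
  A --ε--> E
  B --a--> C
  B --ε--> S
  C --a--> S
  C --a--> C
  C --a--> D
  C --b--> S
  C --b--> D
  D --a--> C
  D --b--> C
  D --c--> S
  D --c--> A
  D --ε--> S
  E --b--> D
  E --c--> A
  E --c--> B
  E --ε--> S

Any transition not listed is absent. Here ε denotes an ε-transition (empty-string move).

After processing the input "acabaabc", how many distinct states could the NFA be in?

5

Start in {S}.
Read 'a': S→{B}; union {B}; ε-closure = {S, B}.
Read 'c': S→{S, A, C, D}, B→∅; union {S, A, C, D}; ε-closure = {S, A, C, D, E}.
Read 'a': S→{B}, A→∅, C→{S, C, D}, D→{C}, E→∅; now {S, B, C, D}.
Read 'b': S→{B, C, D}, B→∅, C→{S, D}, D→{C}; now {S, B, C, D}.
Read 'a': S→{B}, B→{C}, C→{S, C, D}, D→{C}; now {S, B, C, D}.
Read 'a': S→{B}, B→{C}, C→{S, C, D}, D→{C}; now {S, B, C, D}.
Read 'b': S→{B, C, D}, B→∅, C→{S, D}, D→{C}; now {S, B, C, D}.
Read 'c': S→{S, A, C, D}, B→∅, C→∅, D→{S, A}; union {S, A, C, D}; ε-closure = {S, A, C, D, E}.
That set has 5 states.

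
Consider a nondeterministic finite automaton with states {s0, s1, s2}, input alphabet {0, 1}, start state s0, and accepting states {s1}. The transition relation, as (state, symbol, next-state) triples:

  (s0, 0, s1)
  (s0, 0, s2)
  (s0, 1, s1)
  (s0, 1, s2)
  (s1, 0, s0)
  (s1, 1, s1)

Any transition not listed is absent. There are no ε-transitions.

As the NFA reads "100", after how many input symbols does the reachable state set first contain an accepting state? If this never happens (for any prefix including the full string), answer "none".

1

Start in {s0}.
Read '1': s0→{s1, s2}; now {s1, s2}.
None of the earlier sets intersect F, but {s1, s2} does.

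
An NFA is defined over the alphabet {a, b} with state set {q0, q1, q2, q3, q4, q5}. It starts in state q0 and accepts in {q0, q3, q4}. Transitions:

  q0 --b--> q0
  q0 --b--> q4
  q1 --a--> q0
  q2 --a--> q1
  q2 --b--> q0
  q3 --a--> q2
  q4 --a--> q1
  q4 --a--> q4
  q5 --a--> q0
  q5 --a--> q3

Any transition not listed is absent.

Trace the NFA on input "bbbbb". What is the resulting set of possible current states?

Start in {q0}.
Read 'b': {q0} → {q0, q4}.
Read 'b': {q0, q4} → {q0, q4}.
Read 'b': {q0, q4} → {q0, q4}.
Read 'b': {q0, q4} → {q0, q4}.
Read 'b': {q0, q4} → {q0, q4}.

{q0, q4}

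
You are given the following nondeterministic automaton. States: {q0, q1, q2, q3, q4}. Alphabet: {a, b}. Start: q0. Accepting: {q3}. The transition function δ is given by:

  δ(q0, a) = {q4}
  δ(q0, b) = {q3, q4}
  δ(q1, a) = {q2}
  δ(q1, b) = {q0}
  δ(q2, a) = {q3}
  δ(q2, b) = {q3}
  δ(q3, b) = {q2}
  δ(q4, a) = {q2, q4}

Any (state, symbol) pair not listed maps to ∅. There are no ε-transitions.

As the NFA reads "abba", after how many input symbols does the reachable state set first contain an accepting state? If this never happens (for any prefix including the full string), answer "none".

Start in {q0}.
Read 'a': q0→{q4}; now {q4}.
Read 'b': q4→∅; now ∅.
The set is empty and remains empty for the remaining 2 symbols.
No reachable set along the way intersects F.

none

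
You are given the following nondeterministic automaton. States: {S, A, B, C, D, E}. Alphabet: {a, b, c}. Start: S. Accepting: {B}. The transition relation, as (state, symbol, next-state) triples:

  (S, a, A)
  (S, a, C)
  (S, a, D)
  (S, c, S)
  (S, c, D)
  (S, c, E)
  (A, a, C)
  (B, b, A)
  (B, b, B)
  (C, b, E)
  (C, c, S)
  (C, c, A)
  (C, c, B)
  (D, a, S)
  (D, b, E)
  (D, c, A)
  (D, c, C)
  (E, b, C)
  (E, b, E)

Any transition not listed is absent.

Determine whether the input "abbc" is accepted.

Yes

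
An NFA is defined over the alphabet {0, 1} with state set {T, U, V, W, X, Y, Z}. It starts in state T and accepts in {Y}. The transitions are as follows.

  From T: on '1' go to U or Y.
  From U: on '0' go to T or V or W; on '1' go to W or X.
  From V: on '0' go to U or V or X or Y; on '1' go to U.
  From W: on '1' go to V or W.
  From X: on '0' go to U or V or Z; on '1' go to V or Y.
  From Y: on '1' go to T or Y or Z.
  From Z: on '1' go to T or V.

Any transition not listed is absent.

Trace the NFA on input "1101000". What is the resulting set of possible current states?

Start in {T}.
Read '1': {T} → {U, Y}.
Read '1': {U, Y} → {T, W, X, Y, Z}.
Read '0': {T, W, X, Y, Z} → {U, V, Z}.
Read '1': {U, V, Z} → {T, U, V, W, X}.
Read '0': {T, U, V, W, X} → {T, U, V, W, X, Y, Z}.
Read '0': {T, U, V, W, X, Y, Z} → {T, U, V, W, X, Y, Z}.
Read '0': {T, U, V, W, X, Y, Z} → {T, U, V, W, X, Y, Z}.

{T, U, V, W, X, Y, Z}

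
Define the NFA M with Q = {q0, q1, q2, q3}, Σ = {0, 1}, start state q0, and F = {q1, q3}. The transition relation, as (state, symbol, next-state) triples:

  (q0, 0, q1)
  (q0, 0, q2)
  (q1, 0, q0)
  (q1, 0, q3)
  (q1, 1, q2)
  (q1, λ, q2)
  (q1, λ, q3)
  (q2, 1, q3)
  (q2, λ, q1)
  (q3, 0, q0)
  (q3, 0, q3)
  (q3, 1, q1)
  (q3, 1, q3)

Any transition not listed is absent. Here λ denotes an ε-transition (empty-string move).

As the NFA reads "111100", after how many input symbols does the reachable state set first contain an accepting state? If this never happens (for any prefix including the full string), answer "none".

none

Start in {q0}.
Read '1': q0→∅; now ∅.
The set is empty and remains empty for the remaining 5 symbols.
No reachable set along the way intersects F.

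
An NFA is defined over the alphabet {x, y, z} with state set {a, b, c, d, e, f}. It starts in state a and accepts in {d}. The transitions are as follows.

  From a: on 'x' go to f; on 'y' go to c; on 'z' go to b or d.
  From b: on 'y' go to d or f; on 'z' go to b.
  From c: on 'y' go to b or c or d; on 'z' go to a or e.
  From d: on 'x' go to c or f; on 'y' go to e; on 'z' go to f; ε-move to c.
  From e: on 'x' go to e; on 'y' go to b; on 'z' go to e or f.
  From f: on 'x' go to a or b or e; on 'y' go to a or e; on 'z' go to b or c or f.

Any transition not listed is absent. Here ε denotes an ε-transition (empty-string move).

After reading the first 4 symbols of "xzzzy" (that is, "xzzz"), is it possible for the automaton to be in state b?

Start in {a}.
Read 'x': a→{f}; now {f}.
Read 'z': f→{b, c, f}; now {b, c, f}.
Read 'z': b→{b}, c→{a, e}, f→{b, c, f}; now {a, b, c, e, f}.
Read 'z': a→{b, d}, b→{b}, c→{a, e}, e→{e, f}, f→{b, c, f}; now {a, b, c, d, e, f}.
State b is in {a, b, c, d, e, f}.

Yes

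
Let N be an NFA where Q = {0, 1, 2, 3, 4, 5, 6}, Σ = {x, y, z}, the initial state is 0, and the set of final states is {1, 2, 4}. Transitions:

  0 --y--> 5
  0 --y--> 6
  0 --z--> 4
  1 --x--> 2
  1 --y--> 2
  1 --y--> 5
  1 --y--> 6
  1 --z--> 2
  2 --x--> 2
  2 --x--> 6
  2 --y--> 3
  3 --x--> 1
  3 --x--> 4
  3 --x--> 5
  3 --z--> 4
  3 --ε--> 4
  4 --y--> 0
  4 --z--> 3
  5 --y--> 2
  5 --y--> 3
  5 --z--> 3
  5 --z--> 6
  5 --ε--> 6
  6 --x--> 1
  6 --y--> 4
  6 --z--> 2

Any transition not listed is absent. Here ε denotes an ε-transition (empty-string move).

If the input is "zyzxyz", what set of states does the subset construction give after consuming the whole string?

∅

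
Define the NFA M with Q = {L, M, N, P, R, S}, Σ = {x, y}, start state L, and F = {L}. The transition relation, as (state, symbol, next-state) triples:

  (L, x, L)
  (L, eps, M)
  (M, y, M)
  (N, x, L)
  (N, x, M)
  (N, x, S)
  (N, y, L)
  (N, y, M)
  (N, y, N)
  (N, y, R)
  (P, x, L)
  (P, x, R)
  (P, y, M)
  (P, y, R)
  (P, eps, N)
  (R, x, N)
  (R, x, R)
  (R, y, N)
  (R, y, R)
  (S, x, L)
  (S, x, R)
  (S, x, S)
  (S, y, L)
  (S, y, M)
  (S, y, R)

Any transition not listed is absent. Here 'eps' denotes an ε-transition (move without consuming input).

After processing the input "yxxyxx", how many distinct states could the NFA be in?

Start: ε-closure({L}) = {L, M}.
Read 'y': {L, M} → {M}.
Read 'x': {M} → ∅.
The set is empty and remains empty for the remaining 4 symbols.
That set has 0 states.

0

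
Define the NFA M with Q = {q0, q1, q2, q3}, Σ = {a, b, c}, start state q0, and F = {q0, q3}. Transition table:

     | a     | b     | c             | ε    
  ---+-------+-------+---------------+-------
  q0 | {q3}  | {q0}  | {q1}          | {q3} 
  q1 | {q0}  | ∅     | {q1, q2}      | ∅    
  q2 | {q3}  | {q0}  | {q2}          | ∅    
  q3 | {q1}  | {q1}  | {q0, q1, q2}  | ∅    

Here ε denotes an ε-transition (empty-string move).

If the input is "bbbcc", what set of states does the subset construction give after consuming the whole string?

{q0, q1, q2, q3}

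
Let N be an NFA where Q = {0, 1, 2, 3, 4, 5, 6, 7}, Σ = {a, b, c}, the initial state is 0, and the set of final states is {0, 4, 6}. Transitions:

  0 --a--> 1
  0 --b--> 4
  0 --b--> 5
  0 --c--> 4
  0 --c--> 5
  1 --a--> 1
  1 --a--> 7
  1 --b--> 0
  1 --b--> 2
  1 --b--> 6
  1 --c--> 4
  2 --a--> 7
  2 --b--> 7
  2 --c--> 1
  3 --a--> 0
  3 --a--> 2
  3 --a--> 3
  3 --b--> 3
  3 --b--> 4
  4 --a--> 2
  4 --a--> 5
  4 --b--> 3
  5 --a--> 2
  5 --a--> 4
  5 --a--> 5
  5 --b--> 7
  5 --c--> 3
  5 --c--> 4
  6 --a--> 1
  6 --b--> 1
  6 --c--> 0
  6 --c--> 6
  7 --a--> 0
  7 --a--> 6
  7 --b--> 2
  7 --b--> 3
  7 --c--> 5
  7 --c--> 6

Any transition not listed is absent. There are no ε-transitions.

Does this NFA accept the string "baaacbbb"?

Yes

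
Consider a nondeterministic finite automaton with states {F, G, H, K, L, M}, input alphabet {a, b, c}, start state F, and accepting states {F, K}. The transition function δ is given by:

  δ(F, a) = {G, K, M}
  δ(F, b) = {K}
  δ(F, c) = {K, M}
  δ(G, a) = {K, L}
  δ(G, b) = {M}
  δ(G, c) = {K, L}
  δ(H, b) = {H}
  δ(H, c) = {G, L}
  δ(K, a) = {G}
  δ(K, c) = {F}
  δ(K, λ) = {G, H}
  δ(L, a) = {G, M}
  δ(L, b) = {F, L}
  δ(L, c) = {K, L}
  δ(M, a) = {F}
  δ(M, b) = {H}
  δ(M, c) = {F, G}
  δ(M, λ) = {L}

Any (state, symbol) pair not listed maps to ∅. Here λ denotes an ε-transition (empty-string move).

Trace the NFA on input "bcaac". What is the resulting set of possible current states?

Start in {F}.
Read 'b': F→{K}; union {K}; ε-closure = {G, H, K}.
Read 'c': G→{K, L}, H→{G, L}, K→{F}; union {F, G, K, L}; ε-closure = {F, G, H, K, L}.
Read 'a': F→{G, K, M}, G→{K, L}, H→∅, K→{G}, L→{G, M}; union {G, K, L, M}; ε-closure = {G, H, K, L, M}.
Read 'a': G→{K, L}, H→∅, K→{G}, L→{G, M}, M→{F}; union {F, G, K, L, M}; ε-closure = {F, G, H, K, L, M}.
Read 'c': F→{K, M}, G→{K, L}, H→{G, L}, K→{F}, L→{K, L}, M→{F, G}; union {F, G, K, L, M}; ε-closure = {F, G, H, K, L, M}.

{F, G, H, K, L, M}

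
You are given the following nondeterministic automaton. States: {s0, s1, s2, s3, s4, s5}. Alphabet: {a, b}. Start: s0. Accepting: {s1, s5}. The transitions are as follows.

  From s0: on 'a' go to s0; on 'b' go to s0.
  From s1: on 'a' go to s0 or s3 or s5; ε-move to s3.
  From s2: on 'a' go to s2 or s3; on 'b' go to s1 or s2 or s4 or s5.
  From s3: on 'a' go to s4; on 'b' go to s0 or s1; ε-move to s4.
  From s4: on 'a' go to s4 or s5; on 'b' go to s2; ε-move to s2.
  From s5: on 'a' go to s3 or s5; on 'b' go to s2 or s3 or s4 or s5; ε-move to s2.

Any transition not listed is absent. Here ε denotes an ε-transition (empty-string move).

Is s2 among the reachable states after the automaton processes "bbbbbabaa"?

Start in {s0}.
Read 'b': {s0} → {s0}.
Read 'b': {s0} → {s0}.
Read 'b': {s0} → {s0}.
Read 'b': {s0} → {s0}.
Read 'b': {s0} → {s0}.
Read 'a': {s0} → {s0}.
Read 'b': {s0} → {s0}.
Read 'a': {s0} → {s0}.
Read 'a': {s0} → {s0}.
State s2 is not in {s0}.

No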